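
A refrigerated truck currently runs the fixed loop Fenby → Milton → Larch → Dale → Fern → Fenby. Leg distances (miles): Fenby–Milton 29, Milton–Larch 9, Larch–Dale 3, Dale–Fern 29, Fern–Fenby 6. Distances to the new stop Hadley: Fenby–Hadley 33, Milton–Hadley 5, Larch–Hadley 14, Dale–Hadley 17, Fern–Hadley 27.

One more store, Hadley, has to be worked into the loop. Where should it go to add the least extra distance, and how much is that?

Adding 9 miles by placing Hadley on the Fenby–Milton leg.

Insertion cost between consecutive stops i–j is d(i,Hadley) + d(Hadley,j) − d(i,j):
  between Fenby and Milton: 33 + 5 − 29 = 9
  between Milton and Larch: 5 + 14 − 9 = 10
  between Larch and Dale: 14 + 17 − 3 = 28
  between Dale and Fern: 17 + 27 − 29 = 15
  between Fern and Fenby: 27 + 33 − 6 = 54
Cheapest insertion is between Fenby and Milton, adding 9.
New total = 76 + 9 = 85.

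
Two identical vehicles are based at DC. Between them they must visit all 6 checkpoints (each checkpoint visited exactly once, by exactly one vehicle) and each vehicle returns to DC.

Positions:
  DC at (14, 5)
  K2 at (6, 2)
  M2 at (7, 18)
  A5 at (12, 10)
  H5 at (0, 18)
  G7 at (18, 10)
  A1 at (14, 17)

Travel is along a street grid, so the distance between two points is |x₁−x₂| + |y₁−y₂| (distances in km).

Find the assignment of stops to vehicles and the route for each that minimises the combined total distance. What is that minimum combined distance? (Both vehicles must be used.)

Try each way of splitting the stops between the two vehicles (each non-empty) and, for each split, find the best tour for each vehicle:
  {K2} + {M2, A5, H5, G7, A1}: 22 + 62 = 84
  {M2} + {K2, A5, H5, G7, A1}: 40 + 72 = 112
  {K2, M2} + {A5, H5, G7, A1}: 48 + 62 = 110
  {A5} + {K2, M2, H5, G7, A1}: 14 + 68 = 82
  {K2, A5} + {M2, H5, G7, A1}: 32 + 62 = 94
  {M2, A5} + {K2, H5, G7, A1}: 40 + 68 = 108
  … (31 splits in total)
Best: vehicle 1 DC → A5 → DC = 14; vehicle 2 DC → K2 → H5 → M2 → A1 → G7 → DC = 68; combined 82.

Minimum combined distance: 82 km.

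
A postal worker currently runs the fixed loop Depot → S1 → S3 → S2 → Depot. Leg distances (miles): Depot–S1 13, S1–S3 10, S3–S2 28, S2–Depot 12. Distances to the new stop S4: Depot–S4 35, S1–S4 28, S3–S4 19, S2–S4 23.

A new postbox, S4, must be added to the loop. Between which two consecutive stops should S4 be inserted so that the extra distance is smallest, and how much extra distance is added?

Adding 14 miles by placing S4 on the S3–S2 leg.

Insertion cost between consecutive stops i–j is d(i,S4) + d(S4,j) − d(i,j):
  between Depot and S1: 35 + 28 − 13 = 50
  between S1 and S3: 28 + 19 − 10 = 37
  between S3 and S2: 19 + 23 − 28 = 14
  between S2 and Depot: 23 + 35 − 12 = 46
Cheapest insertion is between S3 and S2, adding 14.
New total = 63 + 14 = 77.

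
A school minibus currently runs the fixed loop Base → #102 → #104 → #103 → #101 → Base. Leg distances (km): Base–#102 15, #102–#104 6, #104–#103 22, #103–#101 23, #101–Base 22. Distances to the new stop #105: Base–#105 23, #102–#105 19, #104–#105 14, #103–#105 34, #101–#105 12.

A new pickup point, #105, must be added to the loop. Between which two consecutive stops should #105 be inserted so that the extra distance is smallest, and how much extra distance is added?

+13 km — insert #105 between #101 and Base.

Insertion cost between consecutive stops i–j is d(i,#105) + d(#105,j) − d(i,j):
  between Base and #102: 23 + 19 − 15 = 27
  between #102 and #104: 19 + 14 − 6 = 27
  between #104 and #103: 14 + 34 − 22 = 26
  between #103 and #101: 34 + 12 − 23 = 23
  between #101 and Base: 12 + 23 − 22 = 13
Cheapest insertion is between #101 and Base, adding 13.
New total = 88 + 13 = 101.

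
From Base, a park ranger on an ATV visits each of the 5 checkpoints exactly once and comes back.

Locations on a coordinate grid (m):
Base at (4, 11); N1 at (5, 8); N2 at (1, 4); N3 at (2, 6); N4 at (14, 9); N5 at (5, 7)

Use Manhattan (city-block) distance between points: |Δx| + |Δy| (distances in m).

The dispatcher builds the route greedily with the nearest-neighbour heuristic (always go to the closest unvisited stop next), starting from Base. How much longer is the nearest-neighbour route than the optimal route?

The nearest-neighbour route is 2 m longer than optimal.

Base: N1=4, N5=5, N3=7, N2=10, N4=12 ⇒ N1
N1: N5=1, N3=5, N2=8, N4=10 ⇒ N5
N5: N3=4, N2=7, N4=11 ⇒ N3
N3: N2=3, N4=15 ⇒ N2
N2: N4=18 ⇒ N4
NN route Base → N1 → N5 → N3 → N2 → N4 → Base costs 42.
Optimal: Base → N2 → N3 → N5 → N1 → N4 → Base costs 40 (by enumerating all 60 distinct tours).
Excess = 42 − 40 = 2.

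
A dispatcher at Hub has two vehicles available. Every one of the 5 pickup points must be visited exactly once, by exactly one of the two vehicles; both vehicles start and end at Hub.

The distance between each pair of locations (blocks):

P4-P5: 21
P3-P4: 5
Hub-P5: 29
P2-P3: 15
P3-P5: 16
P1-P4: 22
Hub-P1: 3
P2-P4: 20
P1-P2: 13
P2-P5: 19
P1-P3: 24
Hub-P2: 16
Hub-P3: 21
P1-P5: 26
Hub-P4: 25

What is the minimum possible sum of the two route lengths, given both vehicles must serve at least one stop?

There are 2^4 − 1 = 15 ways to divide the 5 stops into two non-empty groups. For each, the best each vehicle can do is its own shortest tour through its group:
  {P1} + {P2, P3, P4, P5}: 6 + 81 = 87
  {P2} + {P1, P3, P4, P5}: 32 + 75 = 107
  {P1, P2} + {P3, P4, P5}: 32 + 75 = 107
  {P3} + {P1, P2, P4, P5}: 42 + 81 = 123
  {P1, P3} + {P2, P4, P5}: 48 + 81 = 129
  {P2, P3} + {P1, P4, P5}: 52 + 75 = 127
  … (15 splits in total)
Best: vehicle 1 Hub → P1 → Hub = 6; vehicle 2 Hub → P2 → P5 → P3 → P4 → Hub = 81; combined 87.

87 blocks — the smallest possible combined total.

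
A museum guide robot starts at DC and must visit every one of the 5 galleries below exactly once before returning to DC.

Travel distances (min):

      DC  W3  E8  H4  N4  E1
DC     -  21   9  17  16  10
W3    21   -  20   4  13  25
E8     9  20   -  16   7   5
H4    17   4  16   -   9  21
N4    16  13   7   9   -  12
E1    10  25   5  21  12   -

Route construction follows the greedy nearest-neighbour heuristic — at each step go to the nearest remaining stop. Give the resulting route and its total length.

DC → [E8:9 / E1:10 / N4:16 / H4:17 / W3:21] → E8 (9)
E8 → [E1:5 / N4:7 / H4:16 / W3:20] → E1 (5)
E1 → [N4:12 / H4:21 / W3:25] → N4 (12)
N4 → [H4:9 / W3:13] → H4 (9)
H4 → [W3:4] → W3 (4)
Return W3→DC: 21.
Total = 9 + 5 + 12 + 9 + 4 + 21 = 60.

60 min along DC → E8 → E1 → N4 → H4 → W3 → DC.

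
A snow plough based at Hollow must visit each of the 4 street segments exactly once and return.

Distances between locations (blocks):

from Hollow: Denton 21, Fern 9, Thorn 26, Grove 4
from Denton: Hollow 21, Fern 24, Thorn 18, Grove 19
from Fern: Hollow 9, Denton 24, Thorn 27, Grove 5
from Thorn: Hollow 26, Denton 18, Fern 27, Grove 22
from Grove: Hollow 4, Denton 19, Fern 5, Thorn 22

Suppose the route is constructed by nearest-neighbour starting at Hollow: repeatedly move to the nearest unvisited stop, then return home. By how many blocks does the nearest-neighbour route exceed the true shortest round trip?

2 blocks longer than the optimal tour.

Hollow: Grove=4, Fern=9, Denton=21, Thorn=26 ⇒ Grove
Grove: Fern=5, Denton=19, Thorn=22 ⇒ Fern
Fern: Denton=24, Thorn=27 ⇒ Denton
Denton: Thorn=18 ⇒ Thorn
NN route Hollow → Grove → Fern → Denton → Thorn → Hollow costs 77.
Optimal: Hollow → Denton → Thorn → Fern → Grove → Hollow costs 75 (by enumerating all 12 distinct tours).
Excess = 77 − 75 = 2.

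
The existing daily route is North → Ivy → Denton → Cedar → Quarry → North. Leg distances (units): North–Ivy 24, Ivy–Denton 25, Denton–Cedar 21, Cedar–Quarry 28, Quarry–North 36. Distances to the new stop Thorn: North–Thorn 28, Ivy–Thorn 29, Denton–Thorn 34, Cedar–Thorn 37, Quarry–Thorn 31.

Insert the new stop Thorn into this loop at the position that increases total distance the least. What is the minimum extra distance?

Insertion cost between consecutive stops i–j is d(i,Thorn) + d(Thorn,j) − d(i,j):
  between North and Ivy: 28 + 29 − 24 = 33
  between Ivy and Denton: 29 + 34 − 25 = 38
  between Denton and Cedar: 34 + 37 − 21 = 50
  between Cedar and Quarry: 37 + 31 − 28 = 40
  between Quarry and North: 31 + 28 − 36 = 23
Cheapest insertion is between Quarry and North, adding 23.
New total = 134 + 23 = 157.

+23 — insert Thorn between Quarry and North.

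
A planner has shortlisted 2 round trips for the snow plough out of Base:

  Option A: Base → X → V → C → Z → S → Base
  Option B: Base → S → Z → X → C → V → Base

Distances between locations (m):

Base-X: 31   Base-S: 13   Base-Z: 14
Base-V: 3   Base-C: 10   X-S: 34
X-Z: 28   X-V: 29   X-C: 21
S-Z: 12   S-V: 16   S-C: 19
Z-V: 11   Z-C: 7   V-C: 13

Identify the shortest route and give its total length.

90 m — Option B is the shortest.

Option A: 31 + 29 + 13 + 7 + 12 + 13 = 105
Option B: 13 + 12 + 28 + 21 + 13 + 3 = 90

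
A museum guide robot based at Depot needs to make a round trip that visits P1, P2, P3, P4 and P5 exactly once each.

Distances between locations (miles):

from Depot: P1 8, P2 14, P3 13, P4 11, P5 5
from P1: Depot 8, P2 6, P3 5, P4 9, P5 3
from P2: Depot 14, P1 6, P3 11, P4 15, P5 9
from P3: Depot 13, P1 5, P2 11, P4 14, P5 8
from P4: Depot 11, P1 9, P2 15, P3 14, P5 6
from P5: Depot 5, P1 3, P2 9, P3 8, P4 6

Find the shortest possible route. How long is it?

Depot-P1-P2-P3-P4-P5-Depot: 8+6+11+14+6+5 = 50
Depot-P1-P2-P3-P5-P4-Depot: 8+6+11+8+6+11 = 50
Depot-P1-P2-P4-P3-P5-Depot: 8+6+15+14+8+5 = 56
Depot-P1-P2-P4-P5-P3-Depot: 8+6+15+6+8+13 = 56
Depot-P1-P2-P5-P3-P4-Depot: 8+6+9+8+14+11 = 56
Depot-P1-P2-P5-P4-P3-Depot: 8+6+9+6+14+13 = 56
Depot-P1-P3-P2-P4-P5-Depot: 8+5+11+15+6+5 = 50
Depot-P1-P3-P2-P5-P4-Depot: 8+5+11+9+6+11 = 50
Depot-P1-P3-P4-P2-P5-Depot: 8+5+14+15+9+5 = 56
Depot-P1-P3-P4-P5-P2-Depot: 8+5+14+6+9+14 = 56
Depot-P1-P3-P5-P2-P4-Depot: 8+5+8+9+15+11 = 56
Depot-P1-P3-P5-P4-P2-Depot: 8+5+8+6+15+14 = 56
Depot-P1-P4-P2-P3-P5-Depot: 8+9+15+11+8+5 = 56
Depot-P1-P4-P2-P5-P3-Depot: 8+9+15+9+8+13 = 62
… (46 more)
The minimum is 50.
One optimal route: Depot → P1 → P2 → P3 → P4 → P5 → Depot (or its reverse).

Minimum total distance: 50 miles.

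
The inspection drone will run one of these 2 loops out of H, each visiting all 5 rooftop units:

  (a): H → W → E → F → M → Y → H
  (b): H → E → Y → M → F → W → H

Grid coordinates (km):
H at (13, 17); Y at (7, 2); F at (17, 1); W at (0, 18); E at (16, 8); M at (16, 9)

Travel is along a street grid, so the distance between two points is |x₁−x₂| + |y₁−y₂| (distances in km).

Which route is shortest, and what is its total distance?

Shortest is (a), total 94 km.

(a): 14 + 26 + 8 + 9 + 16 + 21 = 94
(b): 12 + 15 + 16 + 9 + 34 + 14 = 100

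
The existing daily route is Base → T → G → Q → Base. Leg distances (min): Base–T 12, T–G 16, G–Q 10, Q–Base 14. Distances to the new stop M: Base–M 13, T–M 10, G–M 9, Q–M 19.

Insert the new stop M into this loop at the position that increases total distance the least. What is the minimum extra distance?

+3 min — insert M between T and G.

Insertion cost between consecutive stops i–j is d(i,M) + d(M,j) − d(i,j):
  between Base and T: 13 + 10 − 12 = 11
  between T and G: 10 + 9 − 16 = 3
  between G and Q: 9 + 19 − 10 = 18
  between Q and Base: 19 + 13 − 14 = 18
Cheapest insertion is between T and G, adding 3.
New total = 52 + 3 = 55.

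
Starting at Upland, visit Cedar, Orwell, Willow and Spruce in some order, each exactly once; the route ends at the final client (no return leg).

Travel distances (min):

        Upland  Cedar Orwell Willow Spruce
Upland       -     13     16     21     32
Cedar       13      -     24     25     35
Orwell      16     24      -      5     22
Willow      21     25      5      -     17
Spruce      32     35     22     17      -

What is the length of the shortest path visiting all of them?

There are 4! = 24 possible orderings.
Upland → Cedar → Orwell → Willow → Spruce: 13+24+5+17 = 59
Upland → Cedar → Orwell → Spruce → Willow: 13+24+22+17 = 76
Upland → Cedar → Willow → Orwell → Spruce: 13+25+5+22 = 65
Upland → Cedar → Willow → Spruce → Orwell: 13+25+17+22 = 77
Upland → Cedar → Spruce → Orwell → Willow: 13+35+22+5 = 75
Upland → Cedar → Spruce → Willow → Orwell: 13+35+17+5 = 70
Upland → Orwell → Cedar → Willow → Spruce: 16+24+25+17 = 82
Upland → Orwell → Cedar → Spruce → Willow: 16+24+35+17 = 92
Upland → Orwell → Willow → Cedar → Spruce: 16+5+25+35 = 81
Upland → Orwell → Willow → Spruce → Cedar: 16+5+17+35 = 73
Upland → Orwell → Spruce → Cedar → Willow: 16+22+35+25 = 98
Upland → Orwell → Spruce → Willow → Cedar: 16+22+17+25 = 80
Upland → Willow → Cedar → Orwell → Spruce: 21+25+24+22 = 92
Upland → Willow → Cedar → Spruce → Orwell: 21+25+35+22 = 103
… (10 more)
The minimum is 59.
One shortest path: Upland → Cedar → Orwell → Willow → Spruce.

Shortest open route: 59 min.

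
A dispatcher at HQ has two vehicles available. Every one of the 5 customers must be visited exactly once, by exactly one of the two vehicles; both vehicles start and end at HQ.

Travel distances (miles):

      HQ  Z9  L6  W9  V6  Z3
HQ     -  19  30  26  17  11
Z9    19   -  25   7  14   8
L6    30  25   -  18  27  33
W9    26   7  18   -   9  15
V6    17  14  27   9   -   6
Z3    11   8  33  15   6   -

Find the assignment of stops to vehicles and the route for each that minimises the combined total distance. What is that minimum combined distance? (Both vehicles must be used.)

Minimum combined distance: 108 miles.

Check every non-empty split of the stops between the two vehicles; for each half take its own optimal tour:
  {Z9} + {L6, W9, V6, Z3}: 38 + 74 = 112
  {L6} + {Z9, W9, V6, Z3}: 60 + 52 = 112
  {Z9, L6} + {W9, V6, Z3}: 74 + 52 = 126
  {W9} + {Z9, L6, V6, Z3}: 52 + 86 = 138
  {Z9, W9} + {L6, V6, Z3}: 52 + 74 = 126
  {L6, W9} + {Z9, V6, Z3}: 74 + 50 = 124
  … (15 splits in total)
  {Z9, L6, W9} + {V6, Z3}: 74 + 34 = 108  ← best
Best: vehicle 1 HQ → Z9 → W9 → L6 → HQ = 74; vehicle 2 HQ → V6 → Z3 → HQ = 34; combined 108.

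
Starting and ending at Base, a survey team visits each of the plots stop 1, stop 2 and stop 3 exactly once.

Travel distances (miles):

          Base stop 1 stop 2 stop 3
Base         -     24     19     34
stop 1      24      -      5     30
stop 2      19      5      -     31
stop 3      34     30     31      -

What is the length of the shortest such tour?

88 miles — the shortest possible round trip.

With 3 stops there are 3!/2 = 3 distinct round trips (a route and its reverse cost the same).
Base - stop 1 - stop 2 - stop 3 - Base: 24+5+31+34 = 94
Base - stop 1 - stop 3 - stop 2 - Base: 24+30+31+19 = 104
Base - stop 2 - stop 1 - stop 3 - Base: 19+5+30+34 = 88
The minimum is 88.
One optimal route: Base → stop 2 → stop 1 → stop 3 → Base (or its reverse).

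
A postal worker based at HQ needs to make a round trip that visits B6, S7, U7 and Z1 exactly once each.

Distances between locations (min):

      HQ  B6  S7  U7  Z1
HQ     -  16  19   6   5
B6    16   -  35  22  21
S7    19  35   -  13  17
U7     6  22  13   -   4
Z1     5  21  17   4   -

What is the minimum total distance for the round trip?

HQ-B6-S7-U7-Z1-HQ: 16+35+13+4+5 = 73
HQ-B6-S7-Z1-U7-HQ: 16+35+17+4+6 = 78
HQ-B6-U7-S7-Z1-HQ: 16+22+13+17+5 = 73
HQ-B6-U7-Z1-S7-HQ: 16+22+4+17+19 = 78
HQ-B6-Z1-S7-U7-HQ: 16+21+17+13+6 = 73
HQ-B6-Z1-U7-S7-HQ: 16+21+4+13+19 = 73
HQ-S7-B6-U7-Z1-HQ: 19+35+22+4+5 = 85
HQ-S7-B6-Z1-U7-HQ: 19+35+21+4+6 = 85
HQ-S7-U7-B6-Z1-HQ: 19+13+22+21+5 = 80
HQ-S7-Z1-B6-U7-HQ: 19+17+21+22+6 = 85
HQ-U7-B6-S7-Z1-HQ: 6+22+35+17+5 = 85
HQ-U7-S7-B6-Z1-HQ: 6+13+35+21+5 = 80
The minimum is 73.
One optimal route: HQ → B6 → S7 → U7 → Z1 → HQ (or its reverse).

Shortest round trip = 73 min.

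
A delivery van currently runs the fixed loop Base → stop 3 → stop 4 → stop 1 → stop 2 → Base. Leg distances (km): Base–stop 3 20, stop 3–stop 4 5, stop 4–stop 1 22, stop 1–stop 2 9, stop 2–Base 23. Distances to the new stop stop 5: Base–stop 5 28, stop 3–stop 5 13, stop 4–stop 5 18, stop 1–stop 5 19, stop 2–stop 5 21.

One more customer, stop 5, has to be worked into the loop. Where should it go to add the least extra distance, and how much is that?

Insertion cost between consecutive stops i–j is d(i,stop 5) + d(stop 5,j) − d(i,j):
  between Base and stop 3: 28 + 13 − 20 = 21
  between stop 3 and stop 4: 13 + 18 − 5 = 26
  between stop 4 and stop 1: 18 + 19 − 22 = 15
  between stop 1 and stop 2: 19 + 21 − 9 = 31
  between stop 2 and Base: 21 + 28 − 23 = 26
Cheapest insertion is between stop 4 and stop 1, adding 15.
New total = 79 + 15 = 94.

Minimum extra distance: 15 km, inserting stop 5 between stop 4 and stop 1.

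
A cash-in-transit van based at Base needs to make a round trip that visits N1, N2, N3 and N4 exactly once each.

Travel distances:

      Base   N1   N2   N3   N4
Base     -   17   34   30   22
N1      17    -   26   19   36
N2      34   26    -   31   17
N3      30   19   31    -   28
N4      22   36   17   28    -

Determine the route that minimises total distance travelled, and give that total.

Minimum total distance: 106.

Base - N1 - N2 - N3 - N4 - Base: 17+26+31+28+22 = 124
Base - N1 - N2 - N4 - N3 - Base: 17+26+17+28+30 = 118
Base - N1 - N3 - N2 - N4 - Base: 17+19+31+17+22 = 106
Base - N1 - N3 - N4 - N2 - Base: 17+19+28+17+34 = 115
Base - N1 - N4 - N2 - N3 - Base: 17+36+17+31+30 = 131
Base - N1 - N4 - N3 - N2 - Base: 17+36+28+31+34 = 146
Base - N2 - N1 - N3 - N4 - Base: 34+26+19+28+22 = 129
Base - N2 - N1 - N4 - N3 - Base: 34+26+36+28+30 = 154
Base - N2 - N3 - N1 - N4 - Base: 34+31+19+36+22 = 142
Base - N2 - N4 - N1 - N3 - Base: 34+17+36+19+30 = 136
Base - N3 - N1 - N2 - N4 - Base: 30+19+26+17+22 = 114
Base - N3 - N2 - N1 - N4 - Base: 30+31+26+36+22 = 145
The minimum is 106.
One optimal route: Base → N1 → N3 → N2 → N4 → Base (or its reverse).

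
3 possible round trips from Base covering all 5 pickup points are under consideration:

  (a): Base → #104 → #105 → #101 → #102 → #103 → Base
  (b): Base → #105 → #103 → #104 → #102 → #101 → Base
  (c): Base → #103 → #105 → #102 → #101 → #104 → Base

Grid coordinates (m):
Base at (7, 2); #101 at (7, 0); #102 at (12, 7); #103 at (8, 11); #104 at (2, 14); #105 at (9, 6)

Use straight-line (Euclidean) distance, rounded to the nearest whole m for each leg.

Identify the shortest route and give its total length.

39 m — (b) is the shortest.

(a): 13 + 11 + 6 + 9 + 6 + 9 = 54
(b): 4 + 5 + 7 + 12 + 9 + 2 = 39
(c): 9 + 5 + 3 + 9 + 15 + 13 = 54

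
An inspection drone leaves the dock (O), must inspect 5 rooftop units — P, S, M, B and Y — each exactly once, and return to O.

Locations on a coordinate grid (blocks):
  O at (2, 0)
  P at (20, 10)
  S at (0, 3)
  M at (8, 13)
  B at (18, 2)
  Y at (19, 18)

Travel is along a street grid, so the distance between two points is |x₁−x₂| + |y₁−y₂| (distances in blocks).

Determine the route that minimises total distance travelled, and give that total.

There are 60 distinct closed tours to check (reversals are equivalent).
O → P → S → M → B → Y → O: 28+27+18+21+17+35 = 146
O → P → S → M → Y → B → O: 28+27+18+16+17+18 = 124
O → P → S → B → M → Y → O: 28+27+19+21+16+35 = 146
O → P → S → B → Y → M → O: 28+27+19+17+16+19 = 126
O → P → S → Y → M → B → O: 28+27+34+16+21+18 = 144
O → P → S → Y → B → M → O: 28+27+34+17+21+19 = 146
O → P → M → S → B → Y → O: 28+15+18+19+17+35 = 132
O → P → M → S → Y → B → O: 28+15+18+34+17+18 = 130
O → P → M → B → S → Y → O: 28+15+21+19+34+35 = 152
O → P → M → B → Y → S → O: 28+15+21+17+34+5 = 120
O → P → M → Y → S → B → O: 28+15+16+34+19+18 = 130
O → P → M → Y → B → S → O: 28+15+16+17+19+5 = 100
O → P → B → S → M → Y → O: 28+10+19+18+16+35 = 126
O → P → B → S → Y → M → O: 28+10+19+34+16+19 = 126
… (46 more)
O → S → M → Y → P → B → O: 5+18+16+9+10+18 = 76  ← best
The minimum is 76.
One optimal route: O → S → M → Y → P → B → O (or its reverse).

Minimum total distance: 76 blocks.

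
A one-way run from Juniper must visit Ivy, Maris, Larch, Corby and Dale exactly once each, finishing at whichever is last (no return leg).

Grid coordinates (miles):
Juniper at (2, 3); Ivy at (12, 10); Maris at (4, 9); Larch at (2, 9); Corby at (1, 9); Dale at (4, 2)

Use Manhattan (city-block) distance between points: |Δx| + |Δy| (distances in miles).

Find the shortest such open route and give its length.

25 miles — the minimum one-way total.

There are 5! = 120 possible orderings.
Juniper → Ivy → Maris → Larch → Corby → Dale: 17+9+2+1+10 = 39
Juniper → Ivy → Maris → Larch → Dale → Corby: 17+9+2+9+10 = 47
Juniper → Ivy → Maris → Corby → Larch → Dale: 17+9+3+1+9 = 39
Juniper → Ivy → Maris → Corby → Dale → Larch: 17+9+3+10+9 = 48
Juniper → Ivy → Maris → Dale → Larch → Corby: 17+9+7+9+1 = 43
Juniper → Ivy → Maris → Dale → Corby → Larch: 17+9+7+10+1 = 44
Juniper → Ivy → Larch → Maris → Corby → Dale: 17+11+2+3+10 = 43
Juniper → Ivy → Larch → Maris → Dale → Corby: 17+11+2+7+10 = 47
Juniper → Ivy → Larch → Corby → Maris → Dale: 17+11+1+3+7 = 39
Juniper → Ivy → Larch → Corby → Dale → Maris: 17+11+1+10+7 = 46
Juniper → Ivy → Larch → Dale → Maris → Corby: 17+11+9+7+3 = 47
Juniper → Ivy → Larch → Dale → Corby → Maris: 17+11+9+10+3 = 50
Juniper → Ivy → Corby → Maris → Larch → Dale: 17+12+3+2+9 = 43
Juniper → Ivy → Corby → Maris → Dale → Larch: 17+12+3+7+9 = 48
… (106 more)
Juniper → Dale → Maris → Larch → Corby → Ivy: 3+7+2+1+12 = 25  ← best
The minimum is 25.
One shortest path: Juniper → Dale → Maris → Larch → Corby → Ivy.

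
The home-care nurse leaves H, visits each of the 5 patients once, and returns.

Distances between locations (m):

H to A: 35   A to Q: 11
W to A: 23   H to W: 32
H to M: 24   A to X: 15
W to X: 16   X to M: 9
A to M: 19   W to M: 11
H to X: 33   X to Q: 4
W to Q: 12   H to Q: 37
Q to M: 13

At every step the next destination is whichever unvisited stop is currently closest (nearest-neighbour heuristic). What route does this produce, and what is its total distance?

Nearest-neighbour total = 103 m; route H → M → X → Q → A → W → H.

H → [M:24 / W:32 / X:33 / A:35 / Q:37] → M (24)
M → [X:9 / W:11 / Q:13 / A:19] → X (9)
X → [Q:4 / A:15 / W:16] → Q (4)
Q → [A:11 / W:12] → A (11)
A → [W:23] → W (23)
Return W→H: 32.
Total = 24 + 9 + 4 + 11 + 23 + 32 = 103.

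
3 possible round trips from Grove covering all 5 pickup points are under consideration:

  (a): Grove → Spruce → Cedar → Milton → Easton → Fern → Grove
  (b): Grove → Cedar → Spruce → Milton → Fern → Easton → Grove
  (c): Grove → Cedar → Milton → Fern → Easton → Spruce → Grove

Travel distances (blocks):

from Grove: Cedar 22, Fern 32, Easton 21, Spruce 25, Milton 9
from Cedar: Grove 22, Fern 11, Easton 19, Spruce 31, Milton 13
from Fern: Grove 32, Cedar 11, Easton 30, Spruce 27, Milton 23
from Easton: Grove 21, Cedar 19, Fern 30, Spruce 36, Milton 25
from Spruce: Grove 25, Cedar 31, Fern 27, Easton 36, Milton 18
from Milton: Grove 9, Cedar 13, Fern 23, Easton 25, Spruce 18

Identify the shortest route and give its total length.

(a): 25 + 31 + 13 + 25 + 30 + 32 = 156
(b): 22 + 31 + 18 + 23 + 30 + 21 = 145
(c): 22 + 13 + 23 + 30 + 36 + 25 = 149

145 blocks — (b) is the shortest.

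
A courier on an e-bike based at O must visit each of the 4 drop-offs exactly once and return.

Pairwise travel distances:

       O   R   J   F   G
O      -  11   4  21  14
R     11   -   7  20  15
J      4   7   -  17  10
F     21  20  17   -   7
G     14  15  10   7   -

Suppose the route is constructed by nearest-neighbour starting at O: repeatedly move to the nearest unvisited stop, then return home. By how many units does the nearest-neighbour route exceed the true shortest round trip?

From O: J=4, R=11, G=14, F=21 → choose J (4).
From J: R=7, G=10, F=17 → choose R (7).
From R: G=15, F=20 → choose G (15).
From G: F=7 → choose F (7).
NN route O → J → R → G → F → O costs 54.
Optimal: O → R → F → G → J → O costs 52 (by enumerating all 12 distinct tours).
Excess = 54 − 52 = 2.

2 longer than the optimal tour.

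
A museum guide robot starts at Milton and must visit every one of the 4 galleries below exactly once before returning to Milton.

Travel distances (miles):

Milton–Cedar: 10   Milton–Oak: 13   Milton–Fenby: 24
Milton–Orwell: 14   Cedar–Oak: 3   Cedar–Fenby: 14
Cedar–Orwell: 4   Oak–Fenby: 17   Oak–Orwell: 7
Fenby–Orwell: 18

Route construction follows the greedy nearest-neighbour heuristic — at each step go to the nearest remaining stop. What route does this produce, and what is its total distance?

At Milton the remaining stops are Cedar 10, Oak 13, Orwell 14, Fenby 24; go to Cedar.
At Cedar the remaining stops are Oak 3, Orwell 4, Fenby 14; go to Oak.
At Oak the remaining stops are Orwell 7, Fenby 17; go to Orwell.
At Orwell the remaining stops are Fenby 18; go to Fenby.
Return Fenby→Milton: 24.
Total = 10 + 3 + 7 + 18 + 24 = 62.

Total distance 62 miles via the nearest-neighbour route Milton → Cedar → Oak → Orwell → Fenby → Milton.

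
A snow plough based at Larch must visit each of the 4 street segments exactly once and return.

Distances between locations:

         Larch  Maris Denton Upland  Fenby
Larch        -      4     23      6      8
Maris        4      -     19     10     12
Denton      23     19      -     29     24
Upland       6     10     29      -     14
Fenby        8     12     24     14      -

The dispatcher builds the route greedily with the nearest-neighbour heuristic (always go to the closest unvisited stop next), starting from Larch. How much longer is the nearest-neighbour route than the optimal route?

From Larch: Maris=4, Upland=6, Fenby=8, Denton=23 → choose Maris (4).
From Maris: Upland=10, Fenby=12, Denton=19 → choose Upland (10).
From Upland: Fenby=14, Denton=29 → choose Fenby (14).
From Fenby: Denton=24 → choose Denton (24).
NN route Larch → Maris → Upland → Fenby → Denton → Larch costs 75.
Optimal: Larch → Maris → Denton → Fenby → Upland → Larch costs 67 (by enumerating all 12 distinct tours).
Excess = 75 − 67 = 8.

Excess over optimum: 8.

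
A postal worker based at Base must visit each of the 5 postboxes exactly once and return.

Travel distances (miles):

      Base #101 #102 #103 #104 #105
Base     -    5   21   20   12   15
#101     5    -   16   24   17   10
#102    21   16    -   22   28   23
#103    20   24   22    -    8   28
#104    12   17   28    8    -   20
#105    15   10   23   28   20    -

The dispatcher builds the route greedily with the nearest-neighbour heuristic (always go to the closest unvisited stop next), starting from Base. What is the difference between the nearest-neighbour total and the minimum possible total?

Base: #101=5, #104=12, #105=15, #103=20, #102=21 ⇒ #101
#101: #105=10, #102=16, #104=17, #103=24 ⇒ #105
#105: #104=20, #102=23, #103=28 ⇒ #104
#104: #103=8, #102=28 ⇒ #103
#103: #102=22 ⇒ #102
NN route Base → #101 → #105 → #104 → #103 → #102 → Base costs 86.
Optimal: Base → #101 → #105 → #102 → #103 → #104 → Base costs 80 (by enumerating all 60 distinct tours).
Excess = 86 − 80 = 6.

Excess over optimum: 6 miles.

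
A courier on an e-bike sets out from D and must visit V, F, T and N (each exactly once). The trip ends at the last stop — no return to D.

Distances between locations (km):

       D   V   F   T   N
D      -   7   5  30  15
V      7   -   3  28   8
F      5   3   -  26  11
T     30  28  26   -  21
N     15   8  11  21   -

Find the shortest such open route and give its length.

37 km — the minimum one-way total.

There are 4! = 24 possible orderings.
D - V - F - T - N: 7+3+26+21 = 57
D - V - F - N - T: 7+3+11+21 = 42
D - V - T - F - N: 7+28+26+11 = 72
D - V - T - N - F: 7+28+21+11 = 67
D - V - N - F - T: 7+8+11+26 = 52
D - V - N - T - F: 7+8+21+26 = 62
D - F - V - T - N: 5+3+28+21 = 57
D - F - V - N - T: 5+3+8+21 = 37
D - F - T - V - N: 5+26+28+8 = 67
D - F - T - N - V: 5+26+21+8 = 60
D - F - N - V - T: 5+11+8+28 = 52
D - F - N - T - V: 5+11+21+28 = 65
D - T - V - F - N: 30+28+3+11 = 72
D - T - V - N - F: 30+28+8+11 = 77
… (10 more)
The minimum is 37.
One shortest path: D → F → V → N → T.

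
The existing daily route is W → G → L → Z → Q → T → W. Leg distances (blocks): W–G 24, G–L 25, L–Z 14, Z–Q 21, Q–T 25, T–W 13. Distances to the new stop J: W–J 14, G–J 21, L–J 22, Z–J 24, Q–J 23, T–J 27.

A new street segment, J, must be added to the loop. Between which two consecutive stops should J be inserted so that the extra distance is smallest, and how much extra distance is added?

Insertion cost between consecutive stops i–j is d(i,J) + d(J,j) − d(i,j):
  between W and G: 14 + 21 − 24 = 11
  between G and L: 21 + 22 − 25 = 18
  between L and Z: 22 + 24 − 14 = 32
  between Z and Q: 24 + 23 − 21 = 26
  between Q and T: 23 + 27 − 25 = 25
  between T and W: 27 + 14 − 13 = 28
Cheapest insertion is between W and G, adding 11.
New total = 122 + 11 = 133.

Adding 11 blocks by placing J on the W–G leg.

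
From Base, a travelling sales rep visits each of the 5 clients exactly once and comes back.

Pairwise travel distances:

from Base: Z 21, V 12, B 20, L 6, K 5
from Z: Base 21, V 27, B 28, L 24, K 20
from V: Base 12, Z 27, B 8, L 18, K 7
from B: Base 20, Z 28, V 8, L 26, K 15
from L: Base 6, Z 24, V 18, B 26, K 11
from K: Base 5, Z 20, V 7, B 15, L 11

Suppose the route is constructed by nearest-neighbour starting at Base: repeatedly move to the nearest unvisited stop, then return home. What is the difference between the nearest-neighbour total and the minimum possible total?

13 longer than the optimal tour.

Base: K=5, L=6, V=12, B=20, Z=21 ⇒ K
K: V=7, L=11, B=15, Z=20 ⇒ V
V: B=8, L=18, Z=27 ⇒ B
B: L=26, Z=28 ⇒ L
L: Z=24 ⇒ Z
NN route Base → K → V → B → L → Z → Base costs 91.
Optimal: Base → L → Z → B → V → K → Base costs 78 (by enumerating all 60 distinct tours).
Excess = 91 − 78 = 13.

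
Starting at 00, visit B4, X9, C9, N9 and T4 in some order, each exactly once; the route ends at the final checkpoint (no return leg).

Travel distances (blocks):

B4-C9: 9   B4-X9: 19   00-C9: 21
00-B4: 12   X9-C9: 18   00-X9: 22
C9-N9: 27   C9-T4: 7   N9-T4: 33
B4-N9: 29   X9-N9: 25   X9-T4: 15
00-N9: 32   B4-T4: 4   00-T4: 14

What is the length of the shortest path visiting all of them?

There are 5! = 120 possible orderings.
00 → B4 → X9 → C9 → N9 → T4: 12+19+18+27+33 = 109
00 → B4 → X9 → C9 → T4 → N9: 12+19+18+7+33 = 89
00 → B4 → X9 → N9 → C9 → T4: 12+19+25+27+7 = 90
00 → B4 → X9 → N9 → T4 → C9: 12+19+25+33+7 = 96
00 → B4 → X9 → T4 → C9 → N9: 12+19+15+7+27 = 80
00 → B4 → X9 → T4 → N9 → C9: 12+19+15+33+27 = 106
00 → B4 → C9 → X9 → N9 → T4: 12+9+18+25+33 = 97
00 → B4 → C9 → X9 → T4 → N9: 12+9+18+15+33 = 87
00 → B4 → C9 → N9 → X9 → T4: 12+9+27+25+15 = 88
00 → B4 → C9 → N9 → T4 → X9: 12+9+27+33+15 = 96
00 → B4 → C9 → T4 → X9 → N9: 12+9+7+15+25 = 68
00 → B4 → C9 → T4 → N9 → X9: 12+9+7+33+25 = 86
00 → B4 → N9 → X9 → C9 → T4: 12+29+25+18+7 = 91
00 → B4 → N9 → X9 → T4 → C9: 12+29+25+15+7 = 88
… (106 more)
00 → B4 → T4 → C9 → X9 → N9: 12+4+7+18+25 = 66  ← best
The minimum is 66.
One shortest path: 00 → B4 → T4 → C9 → X9 → N9.

66 blocks — the minimum one-way total.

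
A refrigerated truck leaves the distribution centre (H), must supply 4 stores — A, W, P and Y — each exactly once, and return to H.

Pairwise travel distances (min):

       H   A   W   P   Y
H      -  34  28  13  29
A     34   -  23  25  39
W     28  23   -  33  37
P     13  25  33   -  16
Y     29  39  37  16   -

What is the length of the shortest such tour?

Minimum total distance: 119 min.

There are 12 distinct closed tours to check (reversals are equivalent).
H-A-W-P-Y-H: 34+23+33+16+29 = 135
H-A-W-Y-P-H: 34+23+37+16+13 = 123
H-A-P-W-Y-H: 34+25+33+37+29 = 158
H-A-P-Y-W-H: 34+25+16+37+28 = 140
H-A-Y-W-P-H: 34+39+37+33+13 = 156
H-A-Y-P-W-H: 34+39+16+33+28 = 150
H-W-A-P-Y-H: 28+23+25+16+29 = 121
H-W-A-Y-P-H: 28+23+39+16+13 = 119
H-W-P-A-Y-H: 28+33+25+39+29 = 154
H-W-Y-A-P-H: 28+37+39+25+13 = 142
H-P-A-W-Y-H: 13+25+23+37+29 = 127
H-P-W-A-Y-H: 13+33+23+39+29 = 137
The minimum is 119.
One optimal route: H → W → A → Y → P → H (or its reverse).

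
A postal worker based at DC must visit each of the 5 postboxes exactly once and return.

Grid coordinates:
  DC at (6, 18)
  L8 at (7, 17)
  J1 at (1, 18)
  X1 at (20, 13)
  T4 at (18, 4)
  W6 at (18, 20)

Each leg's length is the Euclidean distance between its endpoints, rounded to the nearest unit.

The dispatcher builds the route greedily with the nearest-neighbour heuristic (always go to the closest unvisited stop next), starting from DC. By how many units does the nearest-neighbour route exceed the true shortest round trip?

From DC: L8=1, J1=5, W6=12, X1=15, T4=18 → choose L8 (1).
From L8: J1=6, W6=11, X1=14, T4=17 → choose J1 (6).
From J1: W6=17, X1=20, T4=22 → choose W6 (17).
From W6: X1=7, T4=16 → choose X1 (7).
From X1: T4=9 → choose T4 (9).
NN route DC → L8 → J1 → W6 → X1 → T4 → DC costs 58.
Optimal: DC → L8 → W6 → X1 → T4 → J1 → DC costs 55 (by enumerating all 60 distinct tours).
Excess = 58 − 55 = 3.

Excess over optimum: 3.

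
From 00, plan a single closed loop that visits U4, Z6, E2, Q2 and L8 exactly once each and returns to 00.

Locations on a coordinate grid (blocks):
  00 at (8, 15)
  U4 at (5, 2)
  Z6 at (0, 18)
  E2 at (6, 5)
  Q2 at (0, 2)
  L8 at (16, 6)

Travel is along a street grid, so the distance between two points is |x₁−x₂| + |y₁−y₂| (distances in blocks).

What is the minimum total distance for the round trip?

With 5 stops there are 5!/2 = 60 distinct round trips (a route and its reverse cost the same).
00-U4-Z6-E2-Q2-L8-00: 16+21+19+9+20+17 = 102
00-U4-Z6-E2-L8-Q2-00: 16+21+19+11+20+21 = 108
00-U4-Z6-Q2-E2-L8-00: 16+21+16+9+11+17 = 90
00-U4-Z6-Q2-L8-E2-00: 16+21+16+20+11+12 = 96
00-U4-Z6-L8-E2-Q2-00: 16+21+28+11+9+21 = 106
00-U4-Z6-L8-Q2-E2-00: 16+21+28+20+9+12 = 106
00-U4-E2-Z6-Q2-L8-00: 16+4+19+16+20+17 = 92
00-U4-E2-Z6-L8-Q2-00: 16+4+19+28+20+21 = 108
00-U4-E2-Q2-Z6-L8-00: 16+4+9+16+28+17 = 90
00-U4-E2-Q2-L8-Z6-00: 16+4+9+20+28+11 = 88
00-U4-E2-L8-Z6-Q2-00: 16+4+11+28+16+21 = 96
00-U4-E2-L8-Q2-Z6-00: 16+4+11+20+16+11 = 78
00-U4-Q2-Z6-E2-L8-00: 16+5+16+19+11+17 = 84
00-U4-Q2-Z6-L8-E2-00: 16+5+16+28+11+12 = 88
… (46 more)
00-Z6-Q2-U4-E2-L8-00: 11+16+5+4+11+17 = 64  ← best
The minimum is 64.
One optimal route: 00 → Z6 → Q2 → U4 → E2 → L8 → 00 (or its reverse).

64 blocks — the shortest possible round trip.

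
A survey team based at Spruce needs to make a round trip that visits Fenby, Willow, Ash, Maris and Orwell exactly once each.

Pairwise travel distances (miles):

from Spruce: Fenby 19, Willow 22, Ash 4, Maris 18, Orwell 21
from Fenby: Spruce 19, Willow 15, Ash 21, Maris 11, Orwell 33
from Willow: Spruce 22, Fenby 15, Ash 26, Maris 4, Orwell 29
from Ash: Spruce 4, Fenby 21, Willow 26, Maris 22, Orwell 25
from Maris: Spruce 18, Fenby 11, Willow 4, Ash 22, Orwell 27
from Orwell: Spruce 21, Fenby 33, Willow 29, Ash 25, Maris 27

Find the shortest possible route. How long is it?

Minimum total distance: 90 miles.

With 5 stops there are 5!/2 = 60 distinct round trips (a route and its reverse cost the same).
Spruce - Fenby - Willow - Ash - Maris - Orwell - Spruce: 19+15+26+22+27+21 = 130
Spruce - Fenby - Willow - Ash - Orwell - Maris - Spruce: 19+15+26+25+27+18 = 130
Spruce - Fenby - Willow - Maris - Ash - Orwell - Spruce: 19+15+4+22+25+21 = 106
Spruce - Fenby - Willow - Maris - Orwell - Ash - Spruce: 19+15+4+27+25+4 = 94
Spruce - Fenby - Willow - Orwell - Ash - Maris - Spruce: 19+15+29+25+22+18 = 128
Spruce - Fenby - Willow - Orwell - Maris - Ash - Spruce: 19+15+29+27+22+4 = 116
Spruce - Fenby - Ash - Willow - Maris - Orwell - Spruce: 19+21+26+4+27+21 = 118
Spruce - Fenby - Ash - Willow - Orwell - Maris - Spruce: 19+21+26+29+27+18 = 140
Spruce - Fenby - Ash - Maris - Willow - Orwell - Spruce: 19+21+22+4+29+21 = 116
Spruce - Fenby - Ash - Maris - Orwell - Willow - Spruce: 19+21+22+27+29+22 = 140
Spruce - Fenby - Ash - Orwell - Willow - Maris - Spruce: 19+21+25+29+4+18 = 116
Spruce - Fenby - Ash - Orwell - Maris - Willow - Spruce: 19+21+25+27+4+22 = 118
Spruce - Fenby - Maris - Willow - Ash - Orwell - Spruce: 19+11+4+26+25+21 = 106
Spruce - Fenby - Maris - Willow - Orwell - Ash - Spruce: 19+11+4+29+25+4 = 92
… (46 more)
Spruce - Ash - Fenby - Maris - Willow - Orwell - Spruce: 4+21+11+4+29+21 = 90  ← best
The minimum is 90.
One optimal route: Spruce → Ash → Fenby → Maris → Willow → Orwell → Spruce (or its reverse).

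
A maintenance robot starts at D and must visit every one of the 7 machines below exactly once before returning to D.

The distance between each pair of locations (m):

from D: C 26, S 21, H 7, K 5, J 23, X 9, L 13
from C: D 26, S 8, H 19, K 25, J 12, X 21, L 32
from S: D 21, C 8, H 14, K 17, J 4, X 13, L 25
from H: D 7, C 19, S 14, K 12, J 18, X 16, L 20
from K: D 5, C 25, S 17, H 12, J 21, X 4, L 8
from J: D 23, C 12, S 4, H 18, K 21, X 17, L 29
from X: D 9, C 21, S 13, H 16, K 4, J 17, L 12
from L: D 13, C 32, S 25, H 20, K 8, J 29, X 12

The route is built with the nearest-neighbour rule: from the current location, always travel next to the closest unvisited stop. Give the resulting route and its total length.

Total distance 97 m via the nearest-neighbour route D → K → X → L → H → S → J → C → D.

From D: distances to unvisited — K=5, H=7, X=9, L=13, S=21, J=23, C=26. Nearest is K (5).
From K: distances to unvisited — X=4, L=8, H=12, S=17, J=21, C=25. Nearest is X (4).
From X: distances to unvisited — L=12, S=13, H=16, J=17, C=21. Nearest is L (12).
From L: distances to unvisited — H=20, S=25, J=29, C=32. Nearest is H (20).
From H: distances to unvisited — S=14, J=18, C=19. Nearest is S (14).
From S: distances to unvisited — J=4, C=8. Nearest is J (4).
From J: distances to unvisited — C=12. Nearest is C (12).
Return C→D: 26.
Total = 5 + 4 + 12 + 20 + 14 + 4 + 12 + 26 = 97.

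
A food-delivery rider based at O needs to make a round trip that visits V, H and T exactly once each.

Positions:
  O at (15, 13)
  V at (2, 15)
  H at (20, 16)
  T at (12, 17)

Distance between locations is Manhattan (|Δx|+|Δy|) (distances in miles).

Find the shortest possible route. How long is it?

O → V → H → T → O: 15+19+9+7 = 50
O → V → T → H → O: 15+12+9+8 = 44
O → H → V → T → O: 8+19+12+7 = 46
The minimum is 44.
One optimal route: O → V → T → H → O (or its reverse).

44 miles — the shortest possible round trip.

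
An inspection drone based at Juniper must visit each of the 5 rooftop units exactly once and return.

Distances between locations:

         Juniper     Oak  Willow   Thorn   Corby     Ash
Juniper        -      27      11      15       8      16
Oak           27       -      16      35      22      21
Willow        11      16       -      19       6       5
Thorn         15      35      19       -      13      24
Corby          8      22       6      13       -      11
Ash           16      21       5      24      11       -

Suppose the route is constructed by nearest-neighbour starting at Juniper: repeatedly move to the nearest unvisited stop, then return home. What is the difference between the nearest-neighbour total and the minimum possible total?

From Juniper: Corby=8, Willow=11, Thorn=15, Ash=16, Oak=27 → choose Corby (8).
From Corby: Willow=6, Ash=11, Thorn=13, Oak=22 → choose Willow (6).
From Willow: Ash=5, Oak=16, Thorn=19 → choose Ash (5).
From Ash: Oak=21, Thorn=24 → choose Oak (21).
From Oak: Thorn=35 → choose Thorn (35).
NN route Juniper → Corby → Willow → Ash → Oak → Thorn → Juniper costs 90.
Optimal: Juniper → Oak → Willow → Ash → Corby → Thorn → Juniper costs 87 (by enumerating all 60 distinct tours).
Excess = 90 − 87 = 3.

3 longer than the optimal tour.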